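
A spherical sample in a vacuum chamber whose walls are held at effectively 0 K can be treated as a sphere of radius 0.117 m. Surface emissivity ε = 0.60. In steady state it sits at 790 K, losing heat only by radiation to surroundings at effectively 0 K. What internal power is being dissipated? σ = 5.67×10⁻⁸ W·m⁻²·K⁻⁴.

P ≈ 2280 W

Steady state: P = εσA T⁴.
A = 4πr² = 0.1720 m²; T⁴ = (790)⁴ = 3.895×10¹¹ K⁴.
P = 0.60 × 5.67×10⁻⁸ × 0.1720 × 3.895×10¹¹.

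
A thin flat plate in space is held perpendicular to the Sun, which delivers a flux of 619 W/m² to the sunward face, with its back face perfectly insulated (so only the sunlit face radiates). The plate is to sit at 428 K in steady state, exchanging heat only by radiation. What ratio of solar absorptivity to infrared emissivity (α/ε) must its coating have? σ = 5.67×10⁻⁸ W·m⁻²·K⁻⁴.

Balance: αS·A = εσ·1A·T⁴ ⇒ α/ε = σT⁴/S.
α/ε = 5.67×10⁻⁸·(428)⁴/619 = 5.67×10⁻⁸·3.356×10¹⁰/619.

α/ε ≈ 3.07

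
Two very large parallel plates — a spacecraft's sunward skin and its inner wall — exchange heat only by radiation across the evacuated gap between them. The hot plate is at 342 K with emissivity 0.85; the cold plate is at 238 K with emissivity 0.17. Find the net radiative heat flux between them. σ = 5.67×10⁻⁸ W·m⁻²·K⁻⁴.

q ≈ 98.0 W/m²

For two infinite grey parallel plates, q = σ(T₁⁴ − T₂⁴)/(1/ε₁ + 1/ε₂ − 1).
T₁⁴ − T₂⁴ = 1.368×10¹⁰ − 3.209×10⁹ = 1.047×10¹⁰ K⁴.
1/ε₁ + 1/ε₂ − 1 = 1.176 + 5.882 − 1 = 6.059.
q = 5.67×10⁻⁸ × 1.047×10¹⁰ / 6.059.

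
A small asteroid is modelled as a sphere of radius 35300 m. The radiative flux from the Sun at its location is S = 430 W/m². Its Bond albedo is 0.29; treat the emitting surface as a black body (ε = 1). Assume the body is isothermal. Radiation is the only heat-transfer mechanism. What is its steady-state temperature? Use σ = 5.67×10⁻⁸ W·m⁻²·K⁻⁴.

T ≈ 192 K

At equilibrium, absorbed power = emitted power.
Absorbing cross-section = πr² = 3.915×10⁹ m²; emitting surface = 4πr² = 1.566×10¹⁰ m² (ratio 4).
(1−a)S·A_cross = εσ·A_surf·T⁴  ⇒  T⁴ = (1−a)S/(4σ).
T⁴ = 0.710·430/(4·5.67×10⁻⁸) = 1.346×10⁹ K⁴.
T = (1.346×10⁹)^(1/4).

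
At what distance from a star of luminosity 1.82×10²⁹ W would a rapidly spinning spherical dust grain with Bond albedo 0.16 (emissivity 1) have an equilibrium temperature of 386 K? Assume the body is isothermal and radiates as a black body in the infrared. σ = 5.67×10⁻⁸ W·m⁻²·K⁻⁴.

d ≈ 1.55×10¹² m

For an isothermal black-emitting sphere, (1−a)S·πr² = σ·4πr²·T⁴ ⇒ S = 4σT⁴/(1−a).
S = 4·5.67×10⁻⁸·(386)⁴/0.840 = 5994 W/m².
Flux falls as S = L/(4πd²), so d = √(L/(4πS)) = √(1.82×10²⁹/(4π·5994)).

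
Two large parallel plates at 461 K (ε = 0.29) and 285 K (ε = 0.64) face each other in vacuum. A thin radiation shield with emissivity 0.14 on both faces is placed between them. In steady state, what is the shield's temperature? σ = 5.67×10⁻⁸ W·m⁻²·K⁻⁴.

In steady state the net flux on the hot side equals that on the cold side.
σ(T₁⁴−T_s⁴)/D₁ = σ(T_s⁴−T₂⁴)/D₂, with D₁ = 1/ε₁+1/ε_s−1 = 9.591, D₂ = 1/ε_s+1/ε₂−1 = 7.705.
Solve for T_s⁴: T_s⁴ = (D₂·T₁⁴ + D₁·T₂⁴)/(D₁+D₂) = 2.378×10¹⁰ K⁴.

T_s ≈ 393 K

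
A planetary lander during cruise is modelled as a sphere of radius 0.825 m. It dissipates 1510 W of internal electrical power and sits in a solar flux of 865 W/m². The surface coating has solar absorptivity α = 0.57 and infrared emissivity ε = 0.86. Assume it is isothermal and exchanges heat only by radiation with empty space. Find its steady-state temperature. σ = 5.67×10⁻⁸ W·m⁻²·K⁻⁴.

T ≈ 280 K

At steady state, absorbed solar power + internal power = radiated power.
Absorbed: α·S·A_cross = 0.57·865·2.138 = 1054 W (cross-section πr²).
Total input = 1054 + 1510 = 2564 W.
Radiated: εσ·A_surf·T⁴ with A_surf = 4πr² = 8.553 m².
T⁴ = 2564/(0.86·5.67×10⁻⁸·8.553) = 6.148×10⁹ K⁴.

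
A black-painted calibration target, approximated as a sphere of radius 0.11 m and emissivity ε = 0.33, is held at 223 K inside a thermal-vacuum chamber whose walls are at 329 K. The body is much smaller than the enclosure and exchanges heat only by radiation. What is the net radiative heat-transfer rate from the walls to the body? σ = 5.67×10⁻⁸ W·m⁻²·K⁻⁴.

For a small grey body in a large enclosure: P_net = εσA(T_body⁴ − T_wall⁴).
A = 4πr² = 0.1521 m²; T_body⁴ − T_wall⁴ = 2.473×10⁹ − 1.172×10¹⁰ = -9.243×10⁹ K⁴.
|P_net| = 0.33·5.67×10⁻⁸·0.1521·9.243×10⁹.

P_net ≈ 26.3 W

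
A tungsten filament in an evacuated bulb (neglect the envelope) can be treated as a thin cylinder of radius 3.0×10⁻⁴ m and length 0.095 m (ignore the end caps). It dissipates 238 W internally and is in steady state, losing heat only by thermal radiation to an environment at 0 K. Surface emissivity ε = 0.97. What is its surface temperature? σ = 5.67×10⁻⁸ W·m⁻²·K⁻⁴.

Steady state: internal power = radiated power, P = εσA T⁴.
Radiating area A = 2πrL = 1.791×10⁻⁴ m².
T⁴ = P/(εσA) = 238/(0.97·5.67×10⁻⁸·1.791×10⁻⁴) = 2.417×10¹³ K⁴.
T = (2.417×10¹³)^(1/4).

T ≈ 2220 K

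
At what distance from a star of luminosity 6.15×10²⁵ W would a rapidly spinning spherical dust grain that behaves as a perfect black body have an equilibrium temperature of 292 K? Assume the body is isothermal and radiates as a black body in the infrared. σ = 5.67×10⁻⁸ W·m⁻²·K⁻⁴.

d ≈ 5.45×10¹⁰ m

For an isothermal black-emitting sphere, (1−a)S·πr² = σ·4πr²·T⁴ ⇒ S = 4σT⁴/(1−a).
S = 4·5.67×10⁻⁸·(292)⁴/1.00 = 1649 W/m².
Flux falls as S = L/(4πd²), so d = √(L/(4πS)) = √(6.15×10²⁵/(4π·1649)).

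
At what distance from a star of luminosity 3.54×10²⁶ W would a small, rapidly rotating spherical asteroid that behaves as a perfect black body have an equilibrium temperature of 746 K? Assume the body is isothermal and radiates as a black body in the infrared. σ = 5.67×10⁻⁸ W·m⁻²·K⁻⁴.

d ≈ 2.00×10¹⁰ m

For an isothermal black-emitting sphere, (1−a)S·πr² = σ·4πr²·T⁴ ⇒ S = 4σT⁴/(1−a).
S = 4·5.67×10⁻⁸·(746)⁴/1.00 = 70240 W/m².
Flux falls as S = L/(4πd²), so d = √(L/(4πS)) = √(3.54×10²⁶/(4π·70240)).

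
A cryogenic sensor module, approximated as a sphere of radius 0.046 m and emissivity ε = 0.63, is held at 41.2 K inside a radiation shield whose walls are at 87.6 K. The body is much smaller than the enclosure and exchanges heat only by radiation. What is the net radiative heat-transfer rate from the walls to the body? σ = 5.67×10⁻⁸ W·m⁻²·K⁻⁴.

P_net ≈ 0.0532 W

For a small grey body in a large enclosure: P_net = εσA(T_body⁴ − T_wall⁴).
A = 4πr² = 0.02659 m²; T_body⁴ − T_wall⁴ = 2.881×10⁶ − 5.889×10⁷ = -5.601×10⁷ K⁴.
|P_net| = 0.63·5.67×10⁻⁸·0.02659·5.601×10⁷.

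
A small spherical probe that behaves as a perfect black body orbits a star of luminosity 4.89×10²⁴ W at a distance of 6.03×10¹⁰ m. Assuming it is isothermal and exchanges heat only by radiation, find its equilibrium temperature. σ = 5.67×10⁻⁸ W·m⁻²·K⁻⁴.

T ≈ 147 K

First find the stellar flux at distance d: S = L/(4πd²) = 4.89×10²⁴/(4π·(6.03×10¹⁰)²) = 107.0 W/m².
For an isothermal sphere, absorbed (1−a)S·πr² = emitted σ·4πr²·T⁴, so T⁴ = (1−a)S/(4σ).
T⁴ = 1.00·107.0/(4·5.67×10⁻⁸) = 4.719×10⁸ K⁴.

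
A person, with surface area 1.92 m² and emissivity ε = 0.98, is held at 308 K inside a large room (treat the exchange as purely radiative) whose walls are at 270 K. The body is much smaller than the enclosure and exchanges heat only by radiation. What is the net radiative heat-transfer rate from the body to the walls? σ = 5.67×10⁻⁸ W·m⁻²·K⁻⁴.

For a small grey body in a large enclosure: P_net = εσA(T_body⁴ − T_wall⁴).
A = 1.92 m²; T_body⁴ − T_wall⁴ = 8.999×10⁹ − 5.314×10⁹ = 3.685×10⁹ K⁴.
|P_net| = 0.98·5.67×10⁻⁸·1.920·3.685×10⁹.

P_net ≈ 393 W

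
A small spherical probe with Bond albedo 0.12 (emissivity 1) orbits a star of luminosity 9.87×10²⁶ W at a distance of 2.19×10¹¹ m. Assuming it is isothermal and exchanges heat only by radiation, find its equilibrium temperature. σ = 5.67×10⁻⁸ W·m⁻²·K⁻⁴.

First find the stellar flux at distance d: S = L/(4πd²) = 9.87×10²⁶/(4π·(2.19×10¹¹)²) = 1638 W/m².
For an isothermal sphere, absorbed (1−a)S·πr² = emitted σ·4πr²·T⁴, so T⁴ = (1−a)S/(4σ).
T⁴ = 0.880·1638/(4·5.67×10⁻⁸) = 6.354×10⁹ K⁴.

T ≈ 282 K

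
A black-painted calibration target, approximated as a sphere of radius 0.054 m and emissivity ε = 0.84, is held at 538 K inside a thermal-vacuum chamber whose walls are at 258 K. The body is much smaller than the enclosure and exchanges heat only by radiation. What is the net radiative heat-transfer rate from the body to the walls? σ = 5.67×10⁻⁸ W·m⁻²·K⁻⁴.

For a small grey body in a large enclosure: P_net = εσA(T_body⁴ − T_wall⁴).
A = 4πr² = 0.03664 m²; T_body⁴ − T_wall⁴ = 8.378×10¹⁰ − 4.431×10⁹ = 7.935×10¹⁰ K⁴.
|P_net| = 0.84·5.67×10⁻⁸·0.03664·7.935×10¹⁰.

P_net ≈ 138 W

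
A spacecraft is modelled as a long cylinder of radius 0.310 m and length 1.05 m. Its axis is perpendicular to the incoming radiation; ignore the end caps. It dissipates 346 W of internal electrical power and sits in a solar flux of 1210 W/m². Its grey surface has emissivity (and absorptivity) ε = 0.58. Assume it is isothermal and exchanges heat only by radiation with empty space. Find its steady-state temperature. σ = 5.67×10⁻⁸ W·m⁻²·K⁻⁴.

T ≈ 331 K

At steady state, absorbed solar power + internal power = radiated power.
Absorbed: α·S·A_cross = 0.58·1210·0.6510 = 456.9 W (cross-section 2rL).
Total input = 456.9 + 346 = 802.9 W.
Radiated: εσ·A_surf·T⁴ with A_surf = 2πrL = 2.045 m².
T⁴ = 802.9/(0.58·5.67×10⁻⁸·2.045) = 1.194×10¹⁰ K⁴.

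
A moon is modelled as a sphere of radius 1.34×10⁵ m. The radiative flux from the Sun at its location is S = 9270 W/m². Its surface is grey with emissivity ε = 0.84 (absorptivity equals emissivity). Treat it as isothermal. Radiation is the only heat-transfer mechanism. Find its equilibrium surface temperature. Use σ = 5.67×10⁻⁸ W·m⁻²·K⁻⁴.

At equilibrium, absorbed power = emitted power.
Absorbing cross-section = πr² = 5.641×10¹⁰ m²; emitting surface = 4πr² = 2.256×10¹¹ m² (ratio 4).
εS·A_cross = εσ·A_surf·T⁴  ⇒  T⁴ = S/(4σ)   (ε cancels).
T⁴ = 9270/(4·5.67×10⁻⁸) = 4.087×10¹⁰ K⁴.
T = (4.087×10¹⁰)^(1/4).

T ≈ 450 K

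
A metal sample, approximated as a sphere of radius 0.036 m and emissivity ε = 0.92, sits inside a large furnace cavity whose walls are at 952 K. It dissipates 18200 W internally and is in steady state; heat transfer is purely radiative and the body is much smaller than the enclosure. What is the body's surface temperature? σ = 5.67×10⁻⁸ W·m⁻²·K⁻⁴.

For a small grey body in a large enclosure, net radiated power = εσA(T⁴ − T_w⁴).
Steady state: P = εσA(T⁴ − T_w⁴) with A = 4πr² = 0.01629 m².
T⁴ = P/(εσA) + T_w⁴ = 18200/(0.92·5.67×10⁻⁸·0.01629) + (952)⁴
    = 2.142×10¹³ + 8.214×10¹¹ = 2.224×10¹³ K⁴.

T ≈ 2170 K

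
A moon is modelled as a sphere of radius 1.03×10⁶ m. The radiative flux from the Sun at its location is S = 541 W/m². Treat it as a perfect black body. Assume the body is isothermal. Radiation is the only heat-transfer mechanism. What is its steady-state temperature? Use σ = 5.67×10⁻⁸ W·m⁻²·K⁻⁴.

At equilibrium, absorbed power = emitted power.
Absorbing cross-section = πr² = 3.333×10¹² m²; emitting surface = 4πr² = 1.333×10¹³ m² (ratio 4).
S·A_cross = εσ·A_surf·T⁴  ⇒  T⁴ = S/(4σ).
T⁴ = 1.00·541/(4·5.67×10⁻⁸) = 2.385×10⁹ K⁴.
T = (2.385×10⁹)^(1/4).

T ≈ 221 K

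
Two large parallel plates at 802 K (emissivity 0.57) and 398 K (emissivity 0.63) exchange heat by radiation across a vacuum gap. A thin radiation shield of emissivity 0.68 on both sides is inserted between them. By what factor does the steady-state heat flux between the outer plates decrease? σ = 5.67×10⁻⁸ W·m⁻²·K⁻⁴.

factor ≈ 1.83

Without shield: q₀ = σΔ(T⁴)/(1/ε₁+1/ε₂−1) with denominator 2.342.
With shield the two gaps are in series; the resistances add: (1/ε₁+1/ε_s−1)+(1/ε_s+1/ε₂−1) = 2.225+2.058 = 4.283.
Heat-flux ratio q₀/q = 4.283/2.342.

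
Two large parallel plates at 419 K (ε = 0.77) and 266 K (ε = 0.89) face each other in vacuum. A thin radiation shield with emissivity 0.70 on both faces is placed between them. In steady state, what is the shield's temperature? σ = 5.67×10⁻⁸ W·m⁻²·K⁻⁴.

T_s ≈ 362 K

In steady state the net flux on the hot side equals that on the cold side.
σ(T₁⁴−T_s⁴)/D₁ = σ(T_s⁴−T₂⁴)/D₂, with D₁ = 1/ε₁+1/ε_s−1 = 1.727, D₂ = 1/ε_s+1/ε₂−1 = 1.552.
Solve for T_s⁴: T_s⁴ = (D₂·T₁⁴ + D₁·T₂⁴)/(D₁+D₂) = 1.722×10¹⁰ K⁴.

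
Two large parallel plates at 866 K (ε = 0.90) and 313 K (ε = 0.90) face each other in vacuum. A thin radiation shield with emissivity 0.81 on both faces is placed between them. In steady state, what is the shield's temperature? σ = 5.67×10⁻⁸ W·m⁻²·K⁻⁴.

In steady state the net flux on the hot side equals that on the cold side.
σ(T₁⁴−T_s⁴)/D₁ = σ(T_s⁴−T₂⁴)/D₂, with D₁ = 1/ε₁+1/ε_s−1 = 1.346, D₂ = 1/ε_s+1/ε₂−1 = 1.346.
Solve for T_s⁴: T_s⁴ = (D₂·T₁⁴ + D₁·T₂⁴)/(D₁+D₂) = 2.860×10¹¹ K⁴.

T_s ≈ 731 K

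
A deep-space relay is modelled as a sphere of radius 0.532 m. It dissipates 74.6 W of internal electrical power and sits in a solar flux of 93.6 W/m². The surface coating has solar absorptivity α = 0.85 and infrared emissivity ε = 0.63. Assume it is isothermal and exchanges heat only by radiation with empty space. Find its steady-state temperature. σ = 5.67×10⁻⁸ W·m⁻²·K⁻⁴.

T ≈ 184 K

At steady state, absorbed solar power + internal power = radiated power.
Absorbed: α·S·A_cross = 0.85·93.6·0.8891 = 70.74 W (cross-section πr²).
Total input = 70.74 + 74.6 = 145.3 W.
Radiated: εσ·A_surf·T⁴ with A_surf = 4πr² = 3.557 m².
T⁴ = 145.3/(0.63·5.67×10⁻⁸·3.557) = 1.144×10⁹ K⁴.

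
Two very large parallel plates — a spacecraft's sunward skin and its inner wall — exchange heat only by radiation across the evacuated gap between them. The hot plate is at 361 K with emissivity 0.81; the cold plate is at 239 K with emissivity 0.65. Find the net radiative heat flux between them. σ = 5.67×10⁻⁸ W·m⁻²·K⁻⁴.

q ≈ 439 W/m²

For two infinite grey parallel plates, q = σ(T₁⁴ − T₂⁴)/(1/ε₁ + 1/ε₂ − 1).
T₁⁴ − T₂⁴ = 1.698×10¹⁰ − 3.263×10⁹ = 1.372×10¹⁰ K⁴.
1/ε₁ + 1/ε₂ − 1 = 1.235 + 1.538 − 1 = 1.773.
q = 5.67×10⁻⁸ × 1.372×10¹⁰ / 1.773.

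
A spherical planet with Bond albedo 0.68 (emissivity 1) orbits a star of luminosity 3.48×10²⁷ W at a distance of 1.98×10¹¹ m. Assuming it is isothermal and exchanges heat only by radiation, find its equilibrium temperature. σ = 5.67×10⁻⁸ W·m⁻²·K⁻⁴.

First find the stellar flux at distance d: S = L/(4πd²) = 3.48×10²⁷/(4π·(1.98×10¹¹)²) = 7064 W/m².
For an isothermal sphere, absorbed (1−a)S·πr² = emitted σ·4πr²·T⁴, so T⁴ = (1−a)S/(4σ).
T⁴ = 0.320·7064/(4·5.67×10⁻⁸) = 9.967×10⁹ K⁴.

T ≈ 316 K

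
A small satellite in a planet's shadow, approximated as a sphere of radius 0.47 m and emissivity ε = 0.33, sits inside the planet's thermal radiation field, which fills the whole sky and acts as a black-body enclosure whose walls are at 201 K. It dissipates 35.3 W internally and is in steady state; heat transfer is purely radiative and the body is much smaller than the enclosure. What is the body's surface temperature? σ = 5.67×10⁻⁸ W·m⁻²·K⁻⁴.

For a small grey body in a large enclosure, net radiated power = εσA(T⁴ − T_w⁴).
Steady state: P = εσA(T⁴ − T_w⁴) with A = 4πr² = 2.776 m².
T⁴ = P/(εσA) + T_w⁴ = 35.3/(0.33·5.67×10⁻⁸·2.776) + (201)⁴
    = 6.796×10⁸ + 1.632×10⁹ = 2.312×10⁹ K⁴.

T ≈ 219 K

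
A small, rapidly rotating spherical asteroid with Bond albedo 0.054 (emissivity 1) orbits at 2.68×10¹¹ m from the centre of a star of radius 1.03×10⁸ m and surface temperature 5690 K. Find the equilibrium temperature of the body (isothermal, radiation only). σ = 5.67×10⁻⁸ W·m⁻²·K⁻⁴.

The star's surface emits σT_*⁴; at distance d the flux is S = σT_*⁴(R_*/d)².
S = 5.67×10⁻⁸·(5690)⁴·(1.03×10⁸/2.68×10¹¹)² = 8.779 W/m².
For an isothermal sphere T⁴ = (1−a)S/(4σ) = 3.662×10⁷ K⁴.

T ≈ 77.8 K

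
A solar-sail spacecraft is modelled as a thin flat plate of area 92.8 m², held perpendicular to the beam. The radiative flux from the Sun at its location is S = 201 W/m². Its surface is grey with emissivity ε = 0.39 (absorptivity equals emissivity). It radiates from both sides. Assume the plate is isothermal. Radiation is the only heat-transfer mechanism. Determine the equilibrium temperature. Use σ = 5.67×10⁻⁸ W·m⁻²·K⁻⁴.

T ≈ 205 K

At equilibrium, absorbed power = emitted power.
Absorbing cross-section = A = 92.80 m²; emitting surface = 2A = 185.6 m² (ratio 2).
εS·A_cross = εσ·A_surf·T⁴  ⇒  T⁴ = S/(2σ)   (ε cancels).
T⁴ = 201/(2·5.67×10⁻⁸) = 1.772×10⁹ K⁴.
T = (1.772×10⁹)^(1/4).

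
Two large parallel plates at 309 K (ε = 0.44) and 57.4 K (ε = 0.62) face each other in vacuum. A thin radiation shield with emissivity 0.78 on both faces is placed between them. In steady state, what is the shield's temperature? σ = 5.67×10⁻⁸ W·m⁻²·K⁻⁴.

T_s ≈ 250 K

In steady state the net flux on the hot side equals that on the cold side.
σ(T₁⁴−T_s⁴)/D₁ = σ(T_s⁴−T₂⁴)/D₂, with D₁ = 1/ε₁+1/ε_s−1 = 2.555, D₂ = 1/ε_s+1/ε₂−1 = 1.895.
Solve for T_s⁴: T_s⁴ = (D₂·T₁⁴ + D₁·T₂⁴)/(D₁+D₂) = 3.889×10⁹ K⁴.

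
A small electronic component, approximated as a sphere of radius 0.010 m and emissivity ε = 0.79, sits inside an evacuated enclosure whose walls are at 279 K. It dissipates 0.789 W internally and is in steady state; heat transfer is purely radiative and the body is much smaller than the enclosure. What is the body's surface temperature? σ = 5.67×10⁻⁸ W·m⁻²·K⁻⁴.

T ≈ 376 K

For a small grey body in a large enclosure, net radiated power = εσA(T⁴ − T_w⁴).
Steady state: P = εσA(T⁴ − T_w⁴) with A = 4πr² = 0.001257 m².
T⁴ = P/(εσA) + T_w⁴ = 0.789/(0.79·5.67×10⁻⁸·0.001257) + (279)⁴
    = 1.402×10¹⁰ + 6.059×10⁹ = 2.008×10¹⁰ K⁴.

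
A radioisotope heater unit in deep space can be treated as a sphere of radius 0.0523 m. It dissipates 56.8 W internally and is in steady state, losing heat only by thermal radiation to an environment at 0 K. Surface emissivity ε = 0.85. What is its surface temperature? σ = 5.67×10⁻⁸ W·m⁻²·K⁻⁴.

Steady state: internal power = radiated power, P = εσA T⁴.
Radiating area A = 4πr² = 0.03437 m².
T⁴ = P/(εσA) = 56.8/(0.85·5.67×10⁻⁸·0.03437) = 3.429×10¹⁰ K⁴.
T = (3.429×10¹⁰)^(1/4).

T ≈ 430 K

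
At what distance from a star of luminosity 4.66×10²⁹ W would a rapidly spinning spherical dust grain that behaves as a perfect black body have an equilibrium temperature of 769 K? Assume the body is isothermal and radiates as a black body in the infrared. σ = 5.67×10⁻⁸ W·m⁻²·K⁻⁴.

For an isothermal black-emitting sphere, (1−a)S·πr² = σ·4πr²·T⁴ ⇒ S = 4σT⁴/(1−a).
S = 4·5.67×10⁻⁸·(769)⁴/1.00 = 79310 W/m².
Flux falls as S = L/(4πd²), so d = √(L/(4πS)) = √(4.66×10²⁹/(4π·79310)).

d ≈ 6.84×10¹¹ m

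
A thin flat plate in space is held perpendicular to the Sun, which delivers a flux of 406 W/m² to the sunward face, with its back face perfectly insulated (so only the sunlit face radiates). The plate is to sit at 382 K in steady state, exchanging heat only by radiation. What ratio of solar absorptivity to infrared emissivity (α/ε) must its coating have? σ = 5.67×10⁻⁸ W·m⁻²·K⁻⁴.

α/ε ≈ 2.97

Balance: αS·A = εσ·1A·T⁴ ⇒ α/ε = σT⁴/S.
α/ε = 5.67×10⁻⁸·(382)⁴/406 = 5.67×10⁻⁸·2.129×10¹⁰/406.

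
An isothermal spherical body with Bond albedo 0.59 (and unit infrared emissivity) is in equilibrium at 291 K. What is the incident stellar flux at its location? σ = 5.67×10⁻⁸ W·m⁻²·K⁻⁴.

(1−a)S·πr² = σ·4πr²·T⁴ ⇒ S = 4σT⁴/(1−a).
S = 4·5.67×10⁻⁸·7.171×10⁹/0.410.

S ≈ 3970 W/m²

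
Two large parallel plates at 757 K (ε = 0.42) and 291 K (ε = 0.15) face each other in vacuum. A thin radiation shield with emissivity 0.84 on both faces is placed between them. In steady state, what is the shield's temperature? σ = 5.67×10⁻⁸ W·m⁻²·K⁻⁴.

In steady state the net flux on the hot side equals that on the cold side.
σ(T₁⁴−T_s⁴)/D₁ = σ(T_s⁴−T₂⁴)/D₂, with D₁ = 1/ε₁+1/ε_s−1 = 2.571, D₂ = 1/ε_s+1/ε₂−1 = 6.857.
Solve for T_s⁴: T_s⁴ = (D₂·T₁⁴ + D₁·T₂⁴)/(D₁+D₂) = 2.408×10¹¹ K⁴.

T_s ≈ 700 K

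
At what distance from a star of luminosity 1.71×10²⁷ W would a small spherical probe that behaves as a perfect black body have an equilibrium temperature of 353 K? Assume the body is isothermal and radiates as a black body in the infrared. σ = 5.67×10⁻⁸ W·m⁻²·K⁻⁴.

d ≈ 1.97×10¹¹ m

For an isothermal black-emitting sphere, (1−a)S·πr² = σ·4πr²·T⁴ ⇒ S = 4σT⁴/(1−a).
S = 4·5.67×10⁻⁸·(353)⁴/1.00 = 3522 W/m².
Flux falls as S = L/(4πd²), so d = √(L/(4πS)) = √(1.71×10²⁷/(4π·3522)).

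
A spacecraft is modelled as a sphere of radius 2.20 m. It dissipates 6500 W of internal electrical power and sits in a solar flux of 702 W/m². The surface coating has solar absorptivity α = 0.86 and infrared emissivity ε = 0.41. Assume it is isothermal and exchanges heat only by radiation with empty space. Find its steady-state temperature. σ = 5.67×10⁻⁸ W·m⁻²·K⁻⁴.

T ≈ 325 K

At steady state, absorbed solar power + internal power = radiated power.
Absorbed: α·S·A_cross = 0.86·702·15.21 = 9180 W (cross-section πr²).
Total input = 9180 + 6500 = 15680 W.
Radiated: εσ·A_surf·T⁴ with A_surf = 4πr² = 60.82 m².
T⁴ = 15680/(0.41·5.67×10⁻⁸·60.82) = 1.109×10¹⁰ K⁴.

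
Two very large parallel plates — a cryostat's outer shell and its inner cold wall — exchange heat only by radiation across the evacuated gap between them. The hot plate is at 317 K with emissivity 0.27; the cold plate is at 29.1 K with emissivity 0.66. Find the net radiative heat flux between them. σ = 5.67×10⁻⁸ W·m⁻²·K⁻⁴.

q ≈ 136 W/m²

For two infinite grey parallel plates, q = σ(T₁⁴ − T₂⁴)/(1/ε₁ + 1/ε₂ − 1).
T₁⁴ − T₂⁴ = 1.010×10¹⁰ − 7.171×10⁵ = 1.010×10¹⁰ K⁴.
1/ε₁ + 1/ε₂ − 1 = 3.704 + 1.515 − 1 = 4.219.
q = 5.67×10⁻⁸ × 1.010×10¹⁰ / 4.219.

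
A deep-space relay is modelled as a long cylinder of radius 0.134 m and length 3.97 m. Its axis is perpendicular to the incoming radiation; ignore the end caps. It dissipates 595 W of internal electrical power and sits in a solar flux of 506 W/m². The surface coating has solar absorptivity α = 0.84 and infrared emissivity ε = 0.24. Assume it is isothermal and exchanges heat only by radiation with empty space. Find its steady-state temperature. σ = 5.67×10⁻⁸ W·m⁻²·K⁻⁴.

At steady state, absorbed solar power + internal power = radiated power.
Absorbed: α·S·A_cross = 0.84·506·1.064 = 452.2 W (cross-section 2rL).
Total input = 452.2 + 595 = 1047 W.
Radiated: εσ·A_surf·T⁴ with A_surf = 2πrL = 3.343 m².
T⁴ = 1047/(0.24·5.67×10⁻⁸·3.343) = 2.302×10¹⁰ K⁴.

T ≈ 390 K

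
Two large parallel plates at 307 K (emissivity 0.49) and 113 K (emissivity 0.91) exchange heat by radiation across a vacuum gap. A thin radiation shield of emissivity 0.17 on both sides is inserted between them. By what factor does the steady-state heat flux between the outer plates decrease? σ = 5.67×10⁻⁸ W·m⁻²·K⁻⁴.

Without shield: q₀ = σΔ(T⁴)/(1/ε₁+1/ε₂−1) with denominator 2.140.
With shield the two gaps are in series; the resistances add: (1/ε₁+1/ε_s−1)+(1/ε_s+1/ε₂−1) = 6.923+5.981 = 12.90.
Heat-flux ratio q₀/q = 12.90/2.140.

factor ≈ 6.03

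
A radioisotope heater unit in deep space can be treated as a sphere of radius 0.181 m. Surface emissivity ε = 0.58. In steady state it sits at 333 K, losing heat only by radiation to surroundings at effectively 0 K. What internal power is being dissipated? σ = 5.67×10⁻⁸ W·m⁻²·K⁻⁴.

Steady state: P = εσA T⁴.
A = 4πr² = 0.4117 m²; T⁴ = (333)⁴ = 1.230×10¹⁰ K⁴.
P = 0.58 × 5.67×10⁻⁸ × 0.4117 × 1.230×10¹⁰.

P ≈ 166 W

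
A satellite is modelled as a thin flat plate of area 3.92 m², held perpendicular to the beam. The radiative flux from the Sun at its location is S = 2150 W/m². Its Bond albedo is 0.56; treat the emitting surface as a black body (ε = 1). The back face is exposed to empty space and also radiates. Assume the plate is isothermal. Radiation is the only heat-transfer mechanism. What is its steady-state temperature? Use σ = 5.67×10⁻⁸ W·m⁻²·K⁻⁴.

T ≈ 302 K

At equilibrium, absorbed power = emitted power.
Absorbing cross-section = A = 3.920 m²; emitting surface = 2A = 7.840 m² (ratio 2).
(1−a)S·A_cross = εσ·A_surf·T⁴  ⇒  T⁴ = (1−a)S/(2σ).
T⁴ = 0.440·2150/(2·5.67×10⁻⁸) = 8.342×10⁹ K⁴.
T = (8.342×10⁹)^(1/4).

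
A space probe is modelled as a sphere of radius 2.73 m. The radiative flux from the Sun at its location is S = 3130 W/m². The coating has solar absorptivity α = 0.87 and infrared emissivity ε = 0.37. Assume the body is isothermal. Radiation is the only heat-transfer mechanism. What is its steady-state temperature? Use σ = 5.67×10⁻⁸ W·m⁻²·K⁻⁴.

T ≈ 424 K

At equilibrium, absorbed power = emitted power.
Absorbing cross-section = πr² = 23.41 m²; emitting surface = 4πr² = 93.66 m² (ratio 4).
αS·A_cross = εσ·A_surf·T⁴  ⇒  T⁴ = αS/(ε·4σ).
T⁴ = 0.870·3130/(0.37·4·5.67×10⁻⁸) = 3.245×10¹⁰ K⁴.
T = (3.245×10¹⁰)^(1/4).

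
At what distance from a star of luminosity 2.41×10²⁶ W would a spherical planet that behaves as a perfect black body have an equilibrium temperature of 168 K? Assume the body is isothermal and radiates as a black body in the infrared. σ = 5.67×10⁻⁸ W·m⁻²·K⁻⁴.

For an isothermal black-emitting sphere, (1−a)S·πr² = σ·4πr²·T⁴ ⇒ S = 4σT⁴/(1−a).
S = 4·5.67×10⁻⁸·(168)⁴/1.00 = 180.7 W/m².
Flux falls as S = L/(4πd²), so d = √(L/(4πS)) = √(2.41×10²⁶/(4π·180.7)).

d ≈ 3.26×10¹¹ m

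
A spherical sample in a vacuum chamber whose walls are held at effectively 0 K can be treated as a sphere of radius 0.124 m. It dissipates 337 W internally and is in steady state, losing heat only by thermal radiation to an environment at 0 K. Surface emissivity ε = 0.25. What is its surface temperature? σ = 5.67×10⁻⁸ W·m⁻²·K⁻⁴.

Steady state: internal power = radiated power, P = εσA T⁴.
Radiating area A = 4πr² = 0.1932 m².
T⁴ = P/(εσA) = 337/(0.25·5.67×10⁻⁸·0.1932) = 1.230×10¹¹ K⁴.
T = (1.230×10¹¹)^(1/4).

T ≈ 592 K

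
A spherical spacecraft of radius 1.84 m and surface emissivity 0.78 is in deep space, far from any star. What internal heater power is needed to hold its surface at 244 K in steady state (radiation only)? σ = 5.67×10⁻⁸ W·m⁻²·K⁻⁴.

P ≈ 6670 W

P = εσ·4πr²·T⁴.
4πr² = 42.54 m²; T⁴ = 3.545×10⁹ K⁴.
P = 0.78·5.67×10⁻⁸·42.54·3.545×10⁹.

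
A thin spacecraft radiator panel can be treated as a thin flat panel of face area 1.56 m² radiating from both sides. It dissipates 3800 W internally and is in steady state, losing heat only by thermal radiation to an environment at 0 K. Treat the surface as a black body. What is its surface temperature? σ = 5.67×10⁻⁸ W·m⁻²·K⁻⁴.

T ≈ 383 K

Steady state: internal power = radiated power, P = εσA T⁴.
Radiating area A = 2·1.56 = 3.120 m².
T⁴ = P/(εσA) = 3800/(1.0·5.67×10⁻⁸·3.120) = 2.148×10¹⁰ K⁴.
T = (2.148×10¹⁰)^(1/4).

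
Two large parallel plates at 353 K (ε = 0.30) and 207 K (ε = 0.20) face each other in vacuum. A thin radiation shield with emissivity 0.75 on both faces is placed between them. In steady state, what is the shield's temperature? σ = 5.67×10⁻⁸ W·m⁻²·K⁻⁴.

In steady state the net flux on the hot side equals that on the cold side.
σ(T₁⁴−T_s⁴)/D₁ = σ(T_s⁴−T₂⁴)/D₂, with D₁ = 1/ε₁+1/ε_s−1 = 3.667, D₂ = 1/ε_s+1/ε₂−1 = 5.333.
Solve for T_s⁴: T_s⁴ = (D₂·T₁⁴ + D₁·T₂⁴)/(D₁+D₂) = 9.949×10⁹ K⁴.

T_s ≈ 316 K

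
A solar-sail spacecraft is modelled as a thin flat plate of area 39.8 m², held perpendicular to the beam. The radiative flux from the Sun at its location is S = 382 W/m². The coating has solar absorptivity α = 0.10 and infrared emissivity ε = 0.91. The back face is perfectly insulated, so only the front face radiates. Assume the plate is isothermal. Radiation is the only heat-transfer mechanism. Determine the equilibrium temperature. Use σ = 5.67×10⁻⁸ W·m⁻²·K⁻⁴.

T ≈ 165 K

At equilibrium, absorbed power = emitted power.
Absorbing cross-section = A = 39.80 m²; emitting surface = A = 39.80 m² (ratio 1).
αS·A_cross = εσ·A_surf·T⁴  ⇒  T⁴ = αS/(ε·1σ).
T⁴ = 0.100·382/(0.91·1·5.67×10⁻⁸) = 7.404×10⁸ K⁴.
T = (7.404×10⁸)^(1/4).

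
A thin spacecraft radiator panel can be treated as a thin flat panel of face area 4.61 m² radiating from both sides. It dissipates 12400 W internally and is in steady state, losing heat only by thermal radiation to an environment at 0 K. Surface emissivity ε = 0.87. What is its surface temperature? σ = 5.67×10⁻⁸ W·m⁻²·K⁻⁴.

T ≈ 406 K

Steady state: internal power = radiated power, P = εσA T⁴.
Radiating area A = 2·4.61 = 9.220 m².
T⁴ = P/(εσA) = 12400/(0.87·5.67×10⁻⁸·9.220) = 2.726×10¹⁰ K⁴.
T = (2.726×10¹⁰)^(1/4).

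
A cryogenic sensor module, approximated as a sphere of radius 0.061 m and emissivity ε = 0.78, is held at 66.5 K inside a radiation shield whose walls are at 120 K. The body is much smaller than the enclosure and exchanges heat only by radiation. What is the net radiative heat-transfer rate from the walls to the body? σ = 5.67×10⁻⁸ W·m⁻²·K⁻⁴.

For a small grey body in a large enclosure: P_net = εσA(T_body⁴ − T_wall⁴).
A = 4πr² = 0.04676 m²; T_body⁴ − T_wall⁴ = 1.956×10⁷ − 2.074×10⁸ = -1.878×10⁸ K⁴.
|P_net| = 0.78·5.67×10⁻⁸·0.04676·1.878×10⁸.

P_net ≈ 0.388 W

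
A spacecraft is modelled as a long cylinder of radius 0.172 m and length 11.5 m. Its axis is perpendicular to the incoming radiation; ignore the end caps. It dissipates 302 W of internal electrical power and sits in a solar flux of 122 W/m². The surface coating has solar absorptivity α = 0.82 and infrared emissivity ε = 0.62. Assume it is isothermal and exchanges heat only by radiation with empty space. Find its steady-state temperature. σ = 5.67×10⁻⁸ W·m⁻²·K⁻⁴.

At steady state, absorbed solar power + internal power = radiated power.
Absorbed: α·S·A_cross = 0.82·122·3.956 = 395.8 W (cross-section 2rL).
Total input = 395.8 + 302 = 697.8 W.
Radiated: εσ·A_surf·T⁴ with A_surf = 2πrL = 12.43 m².
T⁴ = 697.8/(0.62·5.67×10⁻⁸·12.43) = 1.597×10⁹ K⁴.

T ≈ 200 K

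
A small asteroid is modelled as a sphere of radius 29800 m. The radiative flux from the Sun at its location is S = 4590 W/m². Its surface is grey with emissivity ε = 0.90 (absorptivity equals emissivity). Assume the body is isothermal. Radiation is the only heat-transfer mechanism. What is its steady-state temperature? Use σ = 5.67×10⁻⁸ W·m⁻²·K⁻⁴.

T ≈ 377 K

At equilibrium, absorbed power = emitted power.
Absorbing cross-section = πr² = 2.790×10⁹ m²; emitting surface = 4πr² = 1.116×10¹⁰ m² (ratio 4).
εS·A_cross = εσ·A_surf·T⁴  ⇒  T⁴ = S/(4σ)   (ε cancels).
T⁴ = 4590/(4·5.67×10⁻⁸) = 2.024×10¹⁰ K⁴.
T = (2.024×10¹⁰)^(1/4).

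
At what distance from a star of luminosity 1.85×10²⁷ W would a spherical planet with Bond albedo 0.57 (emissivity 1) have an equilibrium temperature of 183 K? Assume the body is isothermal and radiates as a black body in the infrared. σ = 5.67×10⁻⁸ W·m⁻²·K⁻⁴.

d ≈ 4.99×10¹¹ m

For an isothermal black-emitting sphere, (1−a)S·πr² = σ·4πr²·T⁴ ⇒ S = 4σT⁴/(1−a).
S = 4·5.67×10⁻⁸·(183)⁴/0.430 = 591.5 W/m².
Flux falls as S = L/(4πd²), so d = √(L/(4πS)) = √(1.85×10²⁷/(4π·591.5)).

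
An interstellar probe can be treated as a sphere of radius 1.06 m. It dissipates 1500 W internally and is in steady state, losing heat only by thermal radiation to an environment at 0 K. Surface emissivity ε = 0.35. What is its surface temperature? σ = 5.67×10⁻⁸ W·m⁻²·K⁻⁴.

Steady state: internal power = radiated power, P = εσA T⁴.
Radiating area A = 4πr² = 14.12 m².
T⁴ = P/(εσA) = 1500/(0.35·5.67×10⁻⁸·14.12) = 5.353×10⁹ K⁴.
T = (5.353×10⁹)^(1/4).

T ≈ 270 K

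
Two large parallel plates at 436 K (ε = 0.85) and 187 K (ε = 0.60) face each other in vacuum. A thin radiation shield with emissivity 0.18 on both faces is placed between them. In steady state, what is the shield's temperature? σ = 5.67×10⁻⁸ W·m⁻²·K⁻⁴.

In steady state the net flux on the hot side equals that on the cold side.
σ(T₁⁴−T_s⁴)/D₁ = σ(T_s⁴−T₂⁴)/D₂, with D₁ = 1/ε₁+1/ε_s−1 = 5.732, D₂ = 1/ε_s+1/ε₂−1 = 6.222.
Solve for T_s⁴: T_s⁴ = (D₂·T₁⁴ + D₁·T₂⁴)/(D₁+D₂) = 1.940×10¹⁰ K⁴.

T_s ≈ 373 K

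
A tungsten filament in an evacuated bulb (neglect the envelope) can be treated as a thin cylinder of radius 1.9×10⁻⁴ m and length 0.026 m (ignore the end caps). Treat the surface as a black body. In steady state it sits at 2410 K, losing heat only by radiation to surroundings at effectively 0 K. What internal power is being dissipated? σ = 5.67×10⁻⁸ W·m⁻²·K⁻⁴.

Steady state: P = εσA T⁴.
A = 2πrL = 3.104×10⁻⁵ m²; T⁴ = (2410)⁴ = 3.373×10¹³ K⁴.
P = 1.0 × 5.67×10⁻⁸ × 3.104×10⁻⁵ × 3.373×10¹³.

P ≈ 59.4 W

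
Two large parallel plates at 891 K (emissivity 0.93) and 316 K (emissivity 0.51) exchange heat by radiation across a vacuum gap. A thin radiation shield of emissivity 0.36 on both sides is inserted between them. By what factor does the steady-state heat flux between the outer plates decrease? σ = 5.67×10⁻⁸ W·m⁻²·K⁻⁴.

Without shield: q₀ = σΔ(T⁴)/(1/ε₁+1/ε₂−1) with denominator 2.036.
With shield the two gaps are in series; the resistances add: (1/ε₁+1/ε_s−1)+(1/ε_s+1/ε₂−1) = 2.853+3.739 = 6.592.
Heat-flux ratio q₀/q = 6.592/2.036.

factor ≈ 3.24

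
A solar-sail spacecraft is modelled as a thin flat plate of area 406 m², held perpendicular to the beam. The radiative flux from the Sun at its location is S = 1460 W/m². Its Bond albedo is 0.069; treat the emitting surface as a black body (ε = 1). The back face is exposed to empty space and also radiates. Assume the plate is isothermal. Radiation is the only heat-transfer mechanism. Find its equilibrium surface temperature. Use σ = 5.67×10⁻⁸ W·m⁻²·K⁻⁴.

T ≈ 331 K

At equilibrium, absorbed power = emitted power.
Absorbing cross-section = A = 406.0 m²; emitting surface = 2A = 812.0 m² (ratio 2).
(1−a)S·A_cross = εσ·A_surf·T⁴  ⇒  T⁴ = (1−a)S/(2σ).
T⁴ = 0.931·1460/(2·5.67×10⁻⁸) = 1.199×10¹⁰ K⁴.
T = (1.199×10¹⁰)^(1/4).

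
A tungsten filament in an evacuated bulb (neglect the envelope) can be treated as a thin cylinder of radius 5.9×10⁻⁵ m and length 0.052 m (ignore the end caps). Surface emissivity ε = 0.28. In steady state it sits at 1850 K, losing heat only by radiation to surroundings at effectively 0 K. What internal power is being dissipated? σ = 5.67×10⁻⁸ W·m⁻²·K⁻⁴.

Steady state: P = εσA T⁴.
A = 2πrL = 1.928×10⁻⁵ m²; T⁴ = (1850)⁴ = 1.171×10¹³ K⁴.
P = 0.28 × 5.67×10⁻⁸ × 1.928×10⁻⁵ × 1.171×10¹³.

P ≈ 3.58 W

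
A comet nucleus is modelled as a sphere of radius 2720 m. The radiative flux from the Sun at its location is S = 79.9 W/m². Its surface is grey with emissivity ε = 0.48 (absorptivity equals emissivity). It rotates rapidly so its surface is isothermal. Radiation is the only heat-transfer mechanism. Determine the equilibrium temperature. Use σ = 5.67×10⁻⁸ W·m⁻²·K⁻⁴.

At equilibrium, absorbed power = emitted power.
Absorbing cross-section = πr² = 2.324×10⁷ m²; emitting surface = 4πr² = 9.297×10⁷ m² (ratio 4).
εS·A_cross = εσ·A_surf·T⁴  ⇒  T⁴ = S/(4σ)   (ε cancels).
T⁴ = 79.9/(4·5.67×10⁻⁸) = 3.523×10⁸ K⁴.
T = (3.523×10⁸)^(1/4).

T ≈ 137 K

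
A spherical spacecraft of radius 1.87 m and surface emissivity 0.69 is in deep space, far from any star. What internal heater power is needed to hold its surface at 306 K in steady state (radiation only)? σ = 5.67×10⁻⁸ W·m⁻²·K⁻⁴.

P = εσ·4πr²·T⁴.
4πr² = 43.94 m²; T⁴ = 8.768×10⁹ K⁴.
P = 0.69·5.67×10⁻⁸·43.94·8.768×10⁹.

P ≈ 15100 W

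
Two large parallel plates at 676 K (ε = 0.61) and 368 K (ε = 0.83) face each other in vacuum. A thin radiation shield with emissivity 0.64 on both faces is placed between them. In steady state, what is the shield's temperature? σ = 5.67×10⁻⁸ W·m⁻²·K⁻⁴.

T_s ≈ 567 K

In steady state the net flux on the hot side equals that on the cold side.
σ(T₁⁴−T_s⁴)/D₁ = σ(T_s⁴−T₂⁴)/D₂, with D₁ = 1/ε₁+1/ε_s−1 = 2.202, D₂ = 1/ε_s+1/ε₂−1 = 1.767.
Solve for T_s⁴: T_s⁴ = (D₂·T₁⁴ + D₁·T₂⁴)/(D₁+D₂) = 1.032×10¹¹ K⁴.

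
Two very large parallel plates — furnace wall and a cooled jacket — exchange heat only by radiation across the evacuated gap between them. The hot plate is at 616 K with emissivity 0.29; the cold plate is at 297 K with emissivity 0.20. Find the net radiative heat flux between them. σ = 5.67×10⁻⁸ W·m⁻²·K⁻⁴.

For two infinite grey parallel plates, q = σ(T₁⁴ − T₂⁴)/(1/ε₁ + 1/ε₂ − 1).
T₁⁴ − T₂⁴ = 1.440×10¹¹ − 7.781×10⁹ = 1.362×10¹¹ K⁴.
1/ε₁ + 1/ε₂ − 1 = 3.448 + 5.000 − 1 = 7.448.
q = 5.67×10⁻⁸ × 1.362×10¹¹ / 7.448.

q ≈ 1040 W/m²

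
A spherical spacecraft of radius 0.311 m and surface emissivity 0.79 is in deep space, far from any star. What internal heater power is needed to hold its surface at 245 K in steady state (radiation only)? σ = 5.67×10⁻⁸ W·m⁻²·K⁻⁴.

P = εσ·4πr²·T⁴.
4πr² = 1.215 m²; T⁴ = 3.603×10⁹ K⁴.
P = 0.79·5.67×10⁻⁸·1.215·3.603×10⁹.

P ≈ 196 W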